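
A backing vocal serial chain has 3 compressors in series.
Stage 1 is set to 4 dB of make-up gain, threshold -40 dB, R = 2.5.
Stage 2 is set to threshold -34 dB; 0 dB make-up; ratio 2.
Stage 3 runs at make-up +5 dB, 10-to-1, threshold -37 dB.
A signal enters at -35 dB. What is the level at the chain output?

-31.7 dB

Stage 1: 5 dB above -40 dB, reduced 2.5:1 to 2 dB above → -38 dB; +4 dB make-up → -34 dB.
Stage 2: -34 dB is at or below the -34 dB threshold — no compression; output -34 dB.
Stage 3: 3 dB above -37 dB, reduced 10:1 to 0.3 dB above → -36.7 dB; +5 dB make-up → -31.7 dB.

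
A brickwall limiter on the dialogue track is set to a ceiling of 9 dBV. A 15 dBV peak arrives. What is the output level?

9 dBV

The limiter clamps the peak to its 9 dBV ceiling.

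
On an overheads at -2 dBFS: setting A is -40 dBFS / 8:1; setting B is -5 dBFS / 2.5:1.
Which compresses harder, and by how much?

A, by 31.45 dB

A: overshoot 38 dB → output overshoot 4.75 dB → GR 33.25 dB.
B: overshoot 3 dB → output overshoot 1.2 dB → GR 1.8 dB.
Difference: 31.45 dB in favour of A.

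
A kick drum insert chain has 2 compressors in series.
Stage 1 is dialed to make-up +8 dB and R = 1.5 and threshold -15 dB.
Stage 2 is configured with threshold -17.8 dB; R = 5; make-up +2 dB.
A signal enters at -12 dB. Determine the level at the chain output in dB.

-13.24 dB

Stage 1: 3 dB above -15 dB, reduced 1.5:1 to 2 dB above → -13 dB; +8 dB make-up → -5 dB.
Stage 2: 12.8 dB above -17.8 dB, reduced 5:1 to 2.56 dB above → -15.24 dB; +2 dB make-up → -13.24 dB.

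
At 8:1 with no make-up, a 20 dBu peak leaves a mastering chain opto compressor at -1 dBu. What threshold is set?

Gain reduction = 20 − (-1) = 21 dB; output overshoot = GR / (R − 1) = 21 / 7 = 3 dB.
Threshold = output − output overshoot = -1 − 3 = -4 dBu.

-4 dBu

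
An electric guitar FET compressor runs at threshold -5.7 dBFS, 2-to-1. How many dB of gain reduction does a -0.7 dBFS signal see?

2.5 dB

-0.7 dBFS exceeds the threshold by 5 dB.
After 2:1 compression the overshoot becomes 5/2 = 2.5 dB.
Gain reduction = 5 − 2.5 = 2.5 dB.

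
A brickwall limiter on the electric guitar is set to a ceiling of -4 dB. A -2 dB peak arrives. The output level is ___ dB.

The limiter clamps the peak to its -4 dB ceiling.

-4 dB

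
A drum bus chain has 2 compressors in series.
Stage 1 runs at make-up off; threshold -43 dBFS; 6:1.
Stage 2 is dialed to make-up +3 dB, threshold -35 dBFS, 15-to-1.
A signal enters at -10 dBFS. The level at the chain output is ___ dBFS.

Stage 1: 33 dB above -43 dBFS, reduced 6:1 to 5.5 dB above → -37.5 dBFS.
Stage 2: -37.5 dBFS is at or below the -35 dBFS threshold — no compression; make-up brings it to -34.5 dBFS.

-34.5 dBFS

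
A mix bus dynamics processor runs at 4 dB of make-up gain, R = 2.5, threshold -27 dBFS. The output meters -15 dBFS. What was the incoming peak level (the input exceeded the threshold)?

Before make-up, the level was -15 − 4 = -19 dBFS.
Post-compression overshoot = -19 − (-27) = 8 dB.
Input overshoot = R × output overshoot = 20 dB → input = -27 + 20 = -7 dBFS.

-7 dBFS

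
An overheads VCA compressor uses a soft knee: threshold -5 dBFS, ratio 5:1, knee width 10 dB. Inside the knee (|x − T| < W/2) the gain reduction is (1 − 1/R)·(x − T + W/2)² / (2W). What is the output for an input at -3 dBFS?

-4.96 dBFS

x − T + W/2 = -3 − (-5) + 5 = 7.
GR = (1 − 1/5) × 7² / 20 = 0.8 × 49 / 20 = 1.96 dB.
Output = -3 − 1.96 = -4.96 dBFS.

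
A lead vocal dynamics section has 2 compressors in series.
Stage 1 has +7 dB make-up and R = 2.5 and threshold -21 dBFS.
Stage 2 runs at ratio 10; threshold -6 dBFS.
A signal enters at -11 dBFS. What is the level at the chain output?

-10 dBFS

Stage 1: -11 dBFS is 10 dB over -21 dBFS; at 2.5:1 that becomes 4 dB over, giving -17 dBFS; +7 dB make-up → -10 dBFS.
Stage 2: -10 dBFS ≤ -6 dBFS, so stage 2 doesn't engage; output -10 dBFS.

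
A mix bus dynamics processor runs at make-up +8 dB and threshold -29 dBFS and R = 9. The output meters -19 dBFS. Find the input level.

Stripping the +8 dB make-up gives -27 dBFS at the gain stage.
Post-compression overshoot = -27 − (-29) = 2 dB.
Undo the ratio: input overshoot = 2 × 9 = 18 dB, giving input = -11 dBFS.

-11 dBFS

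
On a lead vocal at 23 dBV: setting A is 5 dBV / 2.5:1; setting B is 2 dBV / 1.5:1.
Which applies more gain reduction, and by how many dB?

A, by 3.8 dB

A: overshoot 18 dB → output overshoot 7.2 dB → GR 10.8 dB.
B: overshoot 21 dB → output overshoot 14 dB → GR 7 dB.
A reduces 3.8 dB more.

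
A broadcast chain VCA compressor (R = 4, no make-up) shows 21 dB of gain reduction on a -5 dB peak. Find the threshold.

Let T be the threshold. Output overshoot = (input overshoot)/R, so -26 − T = (-5 − T)/4.
4·(-26 − T) = -5 − T → 3·T = -104 − (-5) = -99.
T = -99/3 = -33 dB.

-33 dB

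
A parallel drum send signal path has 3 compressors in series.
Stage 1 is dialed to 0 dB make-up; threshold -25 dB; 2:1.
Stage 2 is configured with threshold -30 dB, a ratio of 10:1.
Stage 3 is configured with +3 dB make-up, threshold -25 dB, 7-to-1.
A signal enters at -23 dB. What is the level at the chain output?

-26.4 dB

Stage 1: overshoot 2 dB → 2/2 = 1 dB → -24 dB.
Stage 2: overshoot 6 dB → 6/10 = 0.6 dB → -29.4 dB.
Stage 3: -29.4 dB is at or below the -25 dB threshold — no compression; make-up brings it to -26.4 dB.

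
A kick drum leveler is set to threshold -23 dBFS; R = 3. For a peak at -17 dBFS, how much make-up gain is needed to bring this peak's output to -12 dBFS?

9 dB

Overshoot 6 dB → 6/3 = 2 dB after compression, so the compressed level is -23 + 2 = -21 dBFS.
Make-up = target − compressed = -12 − (-21) = 9 dB.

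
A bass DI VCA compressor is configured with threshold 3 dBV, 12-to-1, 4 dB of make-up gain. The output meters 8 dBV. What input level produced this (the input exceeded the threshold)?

Stripping the +4 dB make-up gives 4 dBV at the gain stage.
The compressed level sits 4 − 3 = 1 dB over threshold.
Before 12:1 compression the overshoot was 1 × 12 = 12 dB, so input = 3 + 12 = 15 dBV.

15 dBV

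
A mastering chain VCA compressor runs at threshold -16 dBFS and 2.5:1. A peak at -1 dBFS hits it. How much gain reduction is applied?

The signal is 15 dB above threshold.
A 2.5:1 ratio leaves 6 dB of that excess.
Gain reduction = 15 − 6 = 9 dB.

9 dB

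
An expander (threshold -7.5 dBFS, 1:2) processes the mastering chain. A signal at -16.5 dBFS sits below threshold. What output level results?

-25.5 dBFS

Undershoot = (-7.5) − (-16.5) = 9 dB.
At 1:2, that expands to 18 dB under threshold.
Output = -7.5 − 18 = -25.5 dBFS.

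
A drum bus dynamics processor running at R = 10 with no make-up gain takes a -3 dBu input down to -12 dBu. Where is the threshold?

Gain reduction = -3 − (-12) = 9 dB; output overshoot = GR / (R − 1) = 9 / 9 = 1 dB.
Threshold = output − output overshoot = -12 − 1 = -13 dBu.

-13 dBu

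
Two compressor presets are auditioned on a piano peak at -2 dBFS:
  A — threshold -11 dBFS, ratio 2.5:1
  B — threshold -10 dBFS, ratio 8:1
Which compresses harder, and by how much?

A: GR = 9 − 9/2.5 = 5.4 dB.
B: GR = 8 − 8/8 = 7 dB.
B reduces 1.6 dB more.

B, by 1.6 dB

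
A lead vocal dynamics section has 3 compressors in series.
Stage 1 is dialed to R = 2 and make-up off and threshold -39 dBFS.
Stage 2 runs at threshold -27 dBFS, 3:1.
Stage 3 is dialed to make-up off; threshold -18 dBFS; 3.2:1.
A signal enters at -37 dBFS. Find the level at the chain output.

-38 dBFS

Stage 1: -37 dBFS is 2 dB over -39 dBFS; at 2:1 that becomes 1 dB over, giving -38 dBFS.
Stage 2: -38 dBFS is at or below the -27 dBFS threshold — no compression; output -38 dBFS.
Stage 3: -38 dBFS ≤ -18 dBFS, so stage 3 doesn't engage; output -38 dBFS.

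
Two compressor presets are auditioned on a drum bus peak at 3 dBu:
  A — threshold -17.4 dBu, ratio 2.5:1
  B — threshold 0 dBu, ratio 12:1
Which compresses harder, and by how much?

A: overshoot 20.4 dB → output overshoot 8.16 dB → GR 12.24 dB.
B: overshoot 3 dB → output overshoot 0.25 dB → GR 2.75 dB.
A reduces 9.49 dB more.

A, by 9.49 dB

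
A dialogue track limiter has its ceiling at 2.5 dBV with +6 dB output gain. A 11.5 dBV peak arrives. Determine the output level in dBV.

8.5 dBV

At ∞:1, everything above 2.5 dBV is held at the ceiling.
Output gain then adds 6 dB: 2.5 + 6 = 8.5 dBV.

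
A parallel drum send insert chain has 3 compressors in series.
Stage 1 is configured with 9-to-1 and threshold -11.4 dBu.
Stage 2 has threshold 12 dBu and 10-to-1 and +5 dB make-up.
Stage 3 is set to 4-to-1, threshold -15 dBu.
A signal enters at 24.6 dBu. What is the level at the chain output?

Stage 1: 24.6 dBu is 36 dB over -11.4 dBu; at 9:1 that becomes 4 dB over, giving -7.4 dBu.
Stage 2: -7.4 dBu is at or below the 12 dBu threshold — no compression; make-up brings it to -2.4 dBu.
Stage 3: overshoot 12.6 dB → 12.6/4 = 3.15 dB → -11.85 dBu.

-11.85 dBu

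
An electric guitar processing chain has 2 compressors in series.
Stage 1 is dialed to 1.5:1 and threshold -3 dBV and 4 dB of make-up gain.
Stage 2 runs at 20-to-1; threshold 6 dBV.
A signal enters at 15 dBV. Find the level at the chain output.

6.35 dBV

Stage 1: 15 dBV is 18 dB over -3 dBV; at 1.5:1 that becomes 12 dB over, giving 9 dBV; +4 dB make-up → 13 dBV.
Stage 2: 7 dB above 6 dBV, reduced 20:1 to 0.35 dB above → 6.35 dBV.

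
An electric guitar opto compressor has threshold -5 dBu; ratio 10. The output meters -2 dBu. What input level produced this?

25 dBu

That's 3 dB above the -5 dBu threshold.
Undo the ratio: input overshoot = 3 × 10 = 30 dB, giving input = 25 dBu.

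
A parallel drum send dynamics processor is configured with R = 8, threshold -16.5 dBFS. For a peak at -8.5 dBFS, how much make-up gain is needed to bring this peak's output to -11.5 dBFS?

Overshoot 8 dB → 8/8 = 1 dB after compression, so the compressed level is -16.5 + 1 = -15.5 dBFS.
Make-up = target − compressed = -11.5 − (-15.5) = 4 dB.

4 dB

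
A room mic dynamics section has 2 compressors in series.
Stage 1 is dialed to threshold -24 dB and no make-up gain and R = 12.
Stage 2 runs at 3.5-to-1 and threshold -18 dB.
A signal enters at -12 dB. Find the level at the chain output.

Stage 1: -12 dB is 12 dB over -24 dB; at 12:1 that becomes 1 dB over, giving -23 dB.
Stage 2: below threshold (-23 ≤ -18); passes unchanged; output -23 dB.

-23 dB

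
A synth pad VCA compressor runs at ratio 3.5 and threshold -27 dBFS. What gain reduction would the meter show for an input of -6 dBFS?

-6 dBFS exceeds the threshold by 21 dB.
At 3.5:1, output sits 21/3.5 = 6 dB above threshold.
GR = overshoot in − overshoot out = 21 − 6 = 15 dB.

15 dB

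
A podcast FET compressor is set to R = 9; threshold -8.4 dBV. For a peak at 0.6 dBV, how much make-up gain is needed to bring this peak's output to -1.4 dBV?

6 dB

Without make-up, output = threshold + overshoot/9 = -8.4 + 1 = -7.4 dBV.
Gap to target: 6 dB.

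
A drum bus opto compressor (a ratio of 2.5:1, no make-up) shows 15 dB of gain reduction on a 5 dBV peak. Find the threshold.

Let T be the threshold. Output overshoot = (input overshoot)/R, so -10 − T = (5 − T)/2.5.
2.5·(-10 − T) = 5 − T → 1.5·T = -25 − 5 = -30.
T = -30/1.5 = -20 dBV.

-20 dBV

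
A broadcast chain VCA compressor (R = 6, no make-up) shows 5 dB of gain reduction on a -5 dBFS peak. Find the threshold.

Let T be the threshold. Output overshoot = (input overshoot)/R, so -10 − T = (-5 − T)/6.
6·(-10 − T) = -5 − T → 5·T = -60 − (-5) = -55.
T = -55/5 = -11 dBFS.

-11 dBFS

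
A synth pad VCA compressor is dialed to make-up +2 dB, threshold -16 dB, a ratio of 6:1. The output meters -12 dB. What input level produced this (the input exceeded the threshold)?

Stripping the +2 dB make-up gives -14 dB at the gain stage.
That's 2 dB above the -16 dB threshold.
Input overshoot = R × output overshoot = 12 dB → input = -16 + 12 = -4 dB.

-4 dB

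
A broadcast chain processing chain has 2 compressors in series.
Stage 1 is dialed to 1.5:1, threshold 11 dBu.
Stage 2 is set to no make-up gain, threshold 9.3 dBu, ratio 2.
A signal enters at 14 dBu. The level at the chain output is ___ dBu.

Stage 1: overshoot 3 dB → 3/1.5 = 2 dB → 13 dBu.
Stage 2: 13 dBu is 3.7 dB over 9.3 dBu; at 2:1 that becomes 1.85 dB over, giving 11.15 dBu.

11.15 dBu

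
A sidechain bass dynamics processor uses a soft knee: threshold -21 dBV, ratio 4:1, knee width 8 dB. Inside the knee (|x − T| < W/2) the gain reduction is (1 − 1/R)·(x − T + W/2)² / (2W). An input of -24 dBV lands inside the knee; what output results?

-24.046875 dBV

x − T + W/2 = -24 − (-21) + 4 = 1.
GR = (1 − 1/4) × 1² / 16 = 0.75 × 1 / 16 = 0.046875 dB.
Output = -24 − 0.046875 = -24.046875 dBV.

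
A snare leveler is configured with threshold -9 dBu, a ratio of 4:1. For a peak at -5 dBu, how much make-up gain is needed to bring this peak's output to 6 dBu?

14 dB

Overshoot 4 dB → 4/4 = 1 dB after compression, so the compressed level is -9 + 1 = -8 dBu.
Make-up = target − compressed = 6 − (-8) = 14 dB.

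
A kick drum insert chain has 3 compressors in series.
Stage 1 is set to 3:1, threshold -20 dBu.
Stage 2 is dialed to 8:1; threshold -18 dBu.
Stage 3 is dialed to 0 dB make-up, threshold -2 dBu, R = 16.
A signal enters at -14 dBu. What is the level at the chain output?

Stage 1: 6 dB above -20 dBu, reduced 3:1 to 2 dB above → -18 dBu.
Stage 2: -18 dBu ≤ -18 dBu, so stage 2 doesn't engage; output -18 dBu.
Stage 3: below threshold (-18 ≤ -2); passes unchanged; output -18 dBu.

-18 dBu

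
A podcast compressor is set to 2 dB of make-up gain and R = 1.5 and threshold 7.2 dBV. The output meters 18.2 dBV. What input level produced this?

20.7 dBV

Before make-up, the level was 18.2 − 2 = 16.2 dBV.
Post-compression overshoot = 16.2 − 7.2 = 9 dB.
Before 1.5:1 compression the overshoot was 9 × 1.5 = 13.5 dB, so input = 7.2 + 13.5 = 20.7 dBV.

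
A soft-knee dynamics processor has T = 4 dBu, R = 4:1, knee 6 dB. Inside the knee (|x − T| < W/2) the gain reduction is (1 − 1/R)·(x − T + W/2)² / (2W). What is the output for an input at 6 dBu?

4.4375 dBu

x − T + W/2 = 6 − 4 + 3 = 5.
GR = (1 − 1/4) × 5² / 12 = 0.75 × 25 / 12 = 1.5625 dB.
Output = 6 − 1.5625 = 4.4375 dBu.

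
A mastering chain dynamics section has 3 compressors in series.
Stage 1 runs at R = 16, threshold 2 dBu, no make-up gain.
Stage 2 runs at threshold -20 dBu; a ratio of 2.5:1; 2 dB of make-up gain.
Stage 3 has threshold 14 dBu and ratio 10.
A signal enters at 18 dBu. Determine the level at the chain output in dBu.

-8.8 dBu

Stage 1: 18 dBu is 16 dB over 2 dBu; at 16:1 that becomes 1 dB over, giving 3 dBu.
Stage 2: overshoot 23 dB → 23/2.5 = 9.2 dB → -10.8 dBu; +2 dB make-up → -8.8 dBu.
Stage 3: -8.8 dBu is at or below the 14 dBu threshold — no compression; output -8.8 dBu.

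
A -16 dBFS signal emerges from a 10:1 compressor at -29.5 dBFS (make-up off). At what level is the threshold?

Input is 15 dB above T (since output overshoot × R = input overshoot: (-29.5 − T)·10 = -16 − T gives T = -31 dBFS).
Check: -31 + (-16 − (-31))/10 = -31 + 1.5 = -29.5 dBFS. ✓

-31 dBFS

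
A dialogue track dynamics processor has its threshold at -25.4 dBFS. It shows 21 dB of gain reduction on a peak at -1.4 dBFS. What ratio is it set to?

8:1

Input overshoot = -1.4 − (-25.4) = 24 dB.
Output overshoot = 24 − 21 = 3 dB.
Ratio = input overshoot / output overshoot = 24 / 3 = 8.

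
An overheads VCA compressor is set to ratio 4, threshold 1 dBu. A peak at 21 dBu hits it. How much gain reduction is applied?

15 dB

21 dBu exceeds the threshold by 20 dB.
A 4:1 ratio leaves 5 dB of that excess.
Gain reduction = 20 − 5 = 15 dB.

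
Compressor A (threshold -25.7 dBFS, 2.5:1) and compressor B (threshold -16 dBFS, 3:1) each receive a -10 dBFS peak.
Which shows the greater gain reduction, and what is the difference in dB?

A, by 5.42 dB

A: 15.7 dB over, compressed to 6.28 dB over, so 9.42 dB of GR.
B: 6 dB over, compressed to 2 dB over, so 4 dB of GR.
A reduces 5.42 dB more.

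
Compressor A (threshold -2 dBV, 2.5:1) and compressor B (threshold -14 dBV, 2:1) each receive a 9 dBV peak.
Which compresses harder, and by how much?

A: GR = 11 − 11/2.5 = 6.6 dB.
B: GR = 23 − 23/2 = 11.5 dB.
Difference: 4.9 dB in favour of B.

B, by 4.9 dB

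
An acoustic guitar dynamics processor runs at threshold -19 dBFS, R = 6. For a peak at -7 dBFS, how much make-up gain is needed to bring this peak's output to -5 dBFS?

Without make-up, output = threshold + overshoot/6 = -19 + 2 = -17 dBFS.
Gap to target: 12 dB.

12 dB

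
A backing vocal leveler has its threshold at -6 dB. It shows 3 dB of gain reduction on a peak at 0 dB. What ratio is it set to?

2:1

Input overshoot = 0 − (-6) = 6 dB.
Output overshoot = 6 − 3 = 3 dB.
Ratio = input overshoot / output overshoot = 6 / 3 = 2.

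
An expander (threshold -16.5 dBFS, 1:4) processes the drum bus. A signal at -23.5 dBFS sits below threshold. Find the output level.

-44.5 dBFS

Undershoot = (-16.5) − (-23.5) = 7 dB.
At 1:4, that expands to 28 dB under threshold.
Output = -16.5 − 28 = -44.5 dBFS.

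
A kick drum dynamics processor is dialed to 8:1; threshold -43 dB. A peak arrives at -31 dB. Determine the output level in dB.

-31 dB sits 12 dB over threshold.
At 8:1 the overshoot is divided by 8, leaving 1.5 dB above threshold.
That puts the output at -41.5 dB.

-41.5 dB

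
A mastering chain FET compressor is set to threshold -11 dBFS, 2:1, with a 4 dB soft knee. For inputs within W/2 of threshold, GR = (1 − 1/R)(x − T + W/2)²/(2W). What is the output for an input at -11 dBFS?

x − T + W/2 = -11 − (-11) + 2 = 2.
GR = (1 − 1/2) × 2² / 8 = 0.5 × 4 / 8 = 0.25 dB.
Output = -11 − 0.25 = -11.25 dBFS.

-11.25 dBFS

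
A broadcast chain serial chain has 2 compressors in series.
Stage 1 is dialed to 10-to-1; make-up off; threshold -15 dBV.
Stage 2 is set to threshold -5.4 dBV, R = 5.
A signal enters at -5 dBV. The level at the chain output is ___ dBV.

Stage 1: 10 dB above -15 dBV, reduced 10:1 to 1 dB above → -14 dBV.
Stage 2: -14 dBV ≤ -5.4 dBV, so stage 2 doesn't engage; output -14 dBV.

-14 dBV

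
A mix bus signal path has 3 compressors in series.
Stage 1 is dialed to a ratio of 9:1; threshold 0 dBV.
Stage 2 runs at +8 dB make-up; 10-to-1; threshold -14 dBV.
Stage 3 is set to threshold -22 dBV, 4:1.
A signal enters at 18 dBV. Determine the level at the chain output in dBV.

Stage 1: overshoot 18 dB → 18/9 = 2 dB → 2 dBV.
Stage 2: 16 dB above -14 dBV, reduced 10:1 to 1.6 dB above → -12.4 dBV; +8 dB make-up → -4.4 dBV.
Stage 3: overshoot 17.6 dB → 17.6/4 = 4.4 dB → -17.6 dBV.

-17.6 dBV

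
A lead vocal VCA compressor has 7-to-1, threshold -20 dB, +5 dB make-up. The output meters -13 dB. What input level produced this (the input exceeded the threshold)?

Remove make-up: -13 − 5 = -18 dB.
That's 2 dB above the -20 dB threshold.
Input overshoot = R × output overshoot = 14 dB → input = -20 + 14 = -6 dB.

-6 dB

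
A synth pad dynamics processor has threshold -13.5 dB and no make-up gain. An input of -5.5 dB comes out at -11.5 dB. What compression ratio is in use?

Input overshoot = -5.5 − (-13.5) = 8 dB; output overshoot = -11.5 − (-13.5) = 2 dB.
Ratio = 8 / 2 = 4.

4:1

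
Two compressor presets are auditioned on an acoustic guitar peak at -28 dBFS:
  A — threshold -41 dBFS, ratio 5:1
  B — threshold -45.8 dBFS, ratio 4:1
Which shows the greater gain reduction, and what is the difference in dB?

A: overshoot 13 dB → output overshoot 2.6 dB → GR 10.4 dB.
B: overshoot 17.8 dB → output overshoot 4.45 dB → GR 13.35 dB.
B applies 2.95 dB more gain reduction.

B, by 2.95 dB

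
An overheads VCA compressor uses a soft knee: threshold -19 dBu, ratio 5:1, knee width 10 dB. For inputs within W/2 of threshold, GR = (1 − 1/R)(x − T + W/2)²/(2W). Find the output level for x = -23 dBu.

-23.04 dBu

x − T + W/2 = -23 − (-19) + 5 = 1.
GR = (1 − 1/5) × 1² / 20 = 0.8 × 1 / 20 = 0.04 dB.
Output = -23 − 0.04 = -23.04 dBu.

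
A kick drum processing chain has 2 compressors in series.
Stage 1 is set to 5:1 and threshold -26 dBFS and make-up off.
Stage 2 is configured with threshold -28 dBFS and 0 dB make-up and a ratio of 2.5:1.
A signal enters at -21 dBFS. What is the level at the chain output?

-26.8 dBFS

Stage 1: overshoot 5 dB → 5/5 = 1 dB → -25 dBFS.
Stage 2: 3 dB above -28 dBFS, reduced 2.5:1 to 1.2 dB above → -26.8 dBFS.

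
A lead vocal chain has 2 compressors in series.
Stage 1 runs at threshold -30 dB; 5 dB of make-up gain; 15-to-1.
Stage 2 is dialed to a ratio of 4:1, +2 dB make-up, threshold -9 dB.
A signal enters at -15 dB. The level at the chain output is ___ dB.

-22 dB

Stage 1: overshoot 15 dB → 15/15 = 1 dB → -29 dB; +5 dB make-up → -24 dB.
Stage 2: -24 dB ≤ -9 dB, so stage 2 doesn't engage; make-up brings it to -22 dB.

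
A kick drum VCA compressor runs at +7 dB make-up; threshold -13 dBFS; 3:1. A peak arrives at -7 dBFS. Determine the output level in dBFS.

Overshoot: -7 − (-13) = 6 dB.
3:1 compression reduces that to 6/3 = 2 dB over.
So the level is -13 + 2 = -11 dBFS; make-up adds 7 dB, giving -4 dBFS.

-4 dBFS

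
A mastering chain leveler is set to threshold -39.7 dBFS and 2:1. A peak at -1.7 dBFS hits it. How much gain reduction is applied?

The signal is 38 dB above threshold.
A 2:1 ratio leaves 19 dB of that excess.
So the signal is attenuated by 38 − 19 = 19 dB.

19 dB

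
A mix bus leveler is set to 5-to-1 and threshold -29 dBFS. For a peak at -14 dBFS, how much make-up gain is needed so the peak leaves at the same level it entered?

The peak compresses to -29 + 15/5 = -26 dBFS.
To reach -14 dBFS requires -14 − (-26) = 12 dB of make-up.

12 dB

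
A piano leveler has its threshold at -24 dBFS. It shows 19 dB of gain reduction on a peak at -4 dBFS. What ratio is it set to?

20:1

Input overshoot = -4 − (-24) = 20 dB.
Output overshoot = 20 − 19 = 1 dB.
Ratio = input overshoot / output overshoot = 20 / 1 = 20.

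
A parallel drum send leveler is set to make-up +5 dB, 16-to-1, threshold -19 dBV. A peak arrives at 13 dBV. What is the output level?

-12 dBV

The input is 32 dB above the -19 dBV threshold.
16:1 compression reduces that to 32/16 = 2 dB over.
So the level is -19 + 2 = -17 dBV; make-up adds 5 dB, giving -12 dBV.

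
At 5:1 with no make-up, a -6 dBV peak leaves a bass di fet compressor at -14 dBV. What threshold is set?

-16 dBV

Input is 10 dB above T (since output overshoot × R = input overshoot: (-14 − T)·5 = -6 − T gives T = -16 dBV).
Check: -16 + (-6 − (-16))/5 = -16 + 2 = -14 dBV. ✓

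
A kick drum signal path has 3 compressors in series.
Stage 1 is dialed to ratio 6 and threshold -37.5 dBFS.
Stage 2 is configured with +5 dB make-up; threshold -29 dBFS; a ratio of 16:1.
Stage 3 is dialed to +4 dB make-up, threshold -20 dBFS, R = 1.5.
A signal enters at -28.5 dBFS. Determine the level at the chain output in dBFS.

-27 dBFS

Stage 1: overshoot 9 dB → 9/6 = 1.5 dB → -36 dBFS.
Stage 2: -36 dBFS is at or below the -29 dBFS threshold — no compression; make-up brings it to -31 dBFS.
Stage 3: -31 dBFS ≤ -20 dBFS, so stage 3 doesn't engage; make-up brings it to -27 dBFS.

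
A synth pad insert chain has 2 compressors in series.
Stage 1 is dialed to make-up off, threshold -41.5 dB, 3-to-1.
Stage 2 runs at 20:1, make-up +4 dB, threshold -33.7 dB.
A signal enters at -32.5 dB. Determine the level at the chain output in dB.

Stage 1: -32.5 dB is 9 dB over -41.5 dB; at 3:1 that becomes 3 dB over, giving -38.5 dB.
Stage 2: -38.5 dB is at or below the -33.7 dB threshold — no compression; make-up brings it to -34.5 dB.

-34.5 dB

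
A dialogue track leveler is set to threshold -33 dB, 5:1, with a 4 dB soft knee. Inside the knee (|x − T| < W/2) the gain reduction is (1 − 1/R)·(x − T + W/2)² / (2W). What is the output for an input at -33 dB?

x − T + W/2 = -33 − (-33) + 2 = 2.
GR = (1 − 1/5) × 2² / 8 = 0.8 × 4 / 8 = 0.4 dB.
Output = -33 − 0.4 = -33.4 dB.

-33.4 dB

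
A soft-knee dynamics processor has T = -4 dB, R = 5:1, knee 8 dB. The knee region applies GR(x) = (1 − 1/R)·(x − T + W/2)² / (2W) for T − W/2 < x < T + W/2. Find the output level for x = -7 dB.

-7.05 dB

x − T + W/2 = -7 − (-4) + 4 = 1.
GR = (1 − 1/5) × 1² / 16 = 0.8 × 1 / 16 = 0.05 dB.
Output = -7 − 0.05 = -7.05 dB.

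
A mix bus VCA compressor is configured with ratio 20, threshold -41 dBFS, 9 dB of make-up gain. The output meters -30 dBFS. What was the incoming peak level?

Stripping the +9 dB make-up gives -39 dBFS at the gain stage.
That's 2 dB above the -41 dBFS threshold.
Input overshoot = R × output overshoot = 40 dB → input = -41 + 40 = -1 dBFS.

-1 dBFS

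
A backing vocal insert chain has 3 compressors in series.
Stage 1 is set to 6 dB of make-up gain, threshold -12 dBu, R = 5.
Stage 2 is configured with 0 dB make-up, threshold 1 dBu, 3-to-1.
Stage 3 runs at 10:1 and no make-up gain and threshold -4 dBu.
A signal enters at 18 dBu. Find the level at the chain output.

Stage 1: 30 dB above -12 dBu, reduced 5:1 to 6 dB above → -6 dBu; +6 dB make-up → 0 dBu.
Stage 2: 0 dBu is at or below the 1 dBu threshold — no compression; output 0 dBu.
Stage 3: 0 dBu is 4 dB over -4 dBu; at 10:1 that becomes 0.4 dB over, giving -3.6 dBu.

-3.6 dBu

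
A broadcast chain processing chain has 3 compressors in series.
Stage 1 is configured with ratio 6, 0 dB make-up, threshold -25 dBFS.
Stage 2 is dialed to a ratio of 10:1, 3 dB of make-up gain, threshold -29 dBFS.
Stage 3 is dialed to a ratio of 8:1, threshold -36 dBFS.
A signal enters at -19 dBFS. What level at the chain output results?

Stage 1: -19 dBFS is 6 dB over -25 dBFS; at 6:1 that becomes 1 dB over, giving -24 dBFS.
Stage 2: overshoot 5 dB → 5/10 = 0.5 dB → -28.5 dBFS; +3 dB make-up → -25.5 dBFS.
Stage 3: 10.5 dB above -36 dBFS, reduced 8:1 to 1.3125 dB above → -34.6875 dBFS.

-34.6875 dBFS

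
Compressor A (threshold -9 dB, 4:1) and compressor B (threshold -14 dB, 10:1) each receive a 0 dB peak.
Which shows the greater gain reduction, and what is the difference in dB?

A: 9 dB over, compressed to 2.25 dB over, so 6.75 dB of GR.
B: 14 dB over, compressed to 1.4 dB over, so 12.6 dB of GR.
Difference: 5.85 dB in favour of B.

B, by 5.85 dB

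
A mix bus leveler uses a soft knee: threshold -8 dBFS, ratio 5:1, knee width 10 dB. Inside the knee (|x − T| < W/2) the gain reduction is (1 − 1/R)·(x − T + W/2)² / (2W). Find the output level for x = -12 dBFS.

-12.04 dBFS

x − T + W/2 = -12 − (-8) + 5 = 1.
GR = (1 − 1/5) × 1² / 20 = 0.8 × 1 / 20 = 0.04 dB.
Output = -12 − 0.04 = -12.04 dBFS.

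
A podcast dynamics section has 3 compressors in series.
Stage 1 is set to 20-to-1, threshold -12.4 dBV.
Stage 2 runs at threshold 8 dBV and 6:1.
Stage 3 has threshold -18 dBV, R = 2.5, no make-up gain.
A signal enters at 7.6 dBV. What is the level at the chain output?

Stage 1: 7.6 dBV is 20 dB over -12.4 dBV; at 20:1 that becomes 1 dB over, giving -11.4 dBV.
Stage 2: -11.4 dBV ≤ 8 dBV, so stage 2 doesn't engage; output -11.4 dBV.
Stage 3: overshoot 6.6 dB → 6.6/2.5 = 2.64 dB → -15.36 dBV.

-15.36 dBV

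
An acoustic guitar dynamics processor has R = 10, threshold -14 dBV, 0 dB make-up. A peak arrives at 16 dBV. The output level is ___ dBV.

16 dBV sits 30 dB over threshold.
The 30 dB excess becomes 3 dB after 10:1 reduction.
Output = -14 + 3 = -11 dBV.

-11 dBV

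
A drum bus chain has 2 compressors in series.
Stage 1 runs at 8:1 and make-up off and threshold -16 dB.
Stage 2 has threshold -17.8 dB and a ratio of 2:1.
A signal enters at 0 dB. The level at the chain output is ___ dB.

-15.9 dB

Stage 1: 16 dB above -16 dB, reduced 8:1 to 2 dB above → -14 dB.
Stage 2: 3.8 dB above -17.8 dB, reduced 2:1 to 1.9 dB above → -15.9 dB.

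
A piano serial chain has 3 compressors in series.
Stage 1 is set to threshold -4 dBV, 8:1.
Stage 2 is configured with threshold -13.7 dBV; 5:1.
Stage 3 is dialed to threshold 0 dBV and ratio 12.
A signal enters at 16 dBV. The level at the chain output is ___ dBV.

Stage 1: 20 dB above -4 dBV, reduced 8:1 to 2.5 dB above → -1.5 dBV.
Stage 2: -1.5 dBV is 12.2 dB over -13.7 dBV; at 5:1 that becomes 2.44 dB over, giving -11.26 dBV.
Stage 3: -11.26 dBV ≤ 0 dBV, so stage 3 doesn't engage; output -11.26 dBV.

-11.26 dBV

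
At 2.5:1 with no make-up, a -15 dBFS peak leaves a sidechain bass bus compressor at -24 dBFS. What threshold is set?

-30 dBFS

Gain reduction = -15 − (-24) = 9 dB; output overshoot = GR / (R − 1) = 9 / 1.5 = 6 dB.
Threshold = output − output overshoot = -24 − 6 = -30 dBFS.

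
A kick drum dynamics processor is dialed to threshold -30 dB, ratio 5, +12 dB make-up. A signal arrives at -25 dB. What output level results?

Overshoot: -25 − (-30) = 5 dB.
At 5:1 the overshoot is divided by 5, leaving 1 dB above threshold.
So the level is -30 + 1 = -29 dB; make-up adds 12 dB, giving -17 dB.

-17 dB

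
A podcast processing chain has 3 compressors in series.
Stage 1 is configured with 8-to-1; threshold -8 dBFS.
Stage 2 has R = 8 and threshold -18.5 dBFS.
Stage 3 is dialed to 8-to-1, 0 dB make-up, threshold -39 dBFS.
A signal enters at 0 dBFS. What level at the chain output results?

Stage 1: 0 dBFS is 8 dB over -8 dBFS; at 8:1 that becomes 1 dB over, giving -7 dBFS.
Stage 2: overshoot 11.5 dB → 11.5/8 = 1.4375 dB → -17.0625 dBFS.
Stage 3: overshoot 21.9375 dB → 21.9375/8 = 2.742188 dB → -36.257812 dBFS.

-36.257812 dBFS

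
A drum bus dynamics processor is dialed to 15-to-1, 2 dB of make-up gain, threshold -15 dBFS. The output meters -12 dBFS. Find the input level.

Stripping the +2 dB make-up gives -14 dBFS at the gain stage.
The compressed level sits -14 − (-15) = 1 dB over threshold.
Undo the ratio: input overshoot = 1 × 15 = 15 dB, giving input = 0 dBFS.

0 dBFS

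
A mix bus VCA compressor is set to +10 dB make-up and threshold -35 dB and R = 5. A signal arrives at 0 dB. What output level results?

-18 dB

0 dB sits 35 dB over threshold.
The 35 dB excess becomes 7 dB after 5:1 reduction.
Output = -35 + 7 = -28 dB; make-up adds 10 dB, giving -18 dB.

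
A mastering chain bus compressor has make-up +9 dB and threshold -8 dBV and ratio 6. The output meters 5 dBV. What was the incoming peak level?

Before make-up, the level was 5 − 9 = -4 dBV.
Post-compression overshoot = -4 − (-8) = 4 dB.
Undo the ratio: input overshoot = 4 × 6 = 24 dB, giving input = 16 dBV.

16 dBV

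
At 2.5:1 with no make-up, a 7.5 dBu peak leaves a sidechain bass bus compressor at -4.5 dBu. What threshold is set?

-12.5 dBu

Let T be the threshold. Output overshoot = (input overshoot)/R, so -4.5 − T = (7.5 − T)/2.5.
2.5·(-4.5 − T) = 7.5 − T → 1.5·T = -11.25 − 7.5 = -18.75.
T = -18.75/1.5 = -12.5 dBu.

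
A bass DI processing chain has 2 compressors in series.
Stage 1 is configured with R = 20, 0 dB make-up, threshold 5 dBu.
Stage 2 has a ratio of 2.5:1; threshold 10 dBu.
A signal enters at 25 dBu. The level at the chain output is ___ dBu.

6 dBu

Stage 1: overshoot 20 dB → 20/20 = 1 dB → 6 dBu.
Stage 2: 6 dBu ≤ 10 dBu, so stage 2 doesn't engage; output 6 dBu.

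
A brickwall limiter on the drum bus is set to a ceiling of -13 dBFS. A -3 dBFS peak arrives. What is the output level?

-13 dBFS

A brickwall limiter is an ∞:1 compressor: any input above the ceiling is clamped to -13 dBFS.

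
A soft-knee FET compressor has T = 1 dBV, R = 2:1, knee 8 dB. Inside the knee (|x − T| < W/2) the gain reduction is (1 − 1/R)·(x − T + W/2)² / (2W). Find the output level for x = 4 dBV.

x − T + W/2 = 4 − 1 + 4 = 7.
GR = (1 − 1/2) × 7² / 16 = 0.5 × 49 / 16 = 1.53125 dB.
Output = 4 − 1.53125 = 2.46875 dBV.

2.46875 dBV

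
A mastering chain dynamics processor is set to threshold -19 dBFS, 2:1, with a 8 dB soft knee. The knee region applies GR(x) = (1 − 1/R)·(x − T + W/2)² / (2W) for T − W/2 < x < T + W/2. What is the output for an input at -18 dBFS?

-18.78125 dBFS

x − T + W/2 = -18 − (-19) + 4 = 5.
GR = (1 − 1/2) × 5² / 16 = 0.5 × 25 / 16 = 0.78125 dB.
Output = -18 − 0.78125 = -18.78125 dBFS.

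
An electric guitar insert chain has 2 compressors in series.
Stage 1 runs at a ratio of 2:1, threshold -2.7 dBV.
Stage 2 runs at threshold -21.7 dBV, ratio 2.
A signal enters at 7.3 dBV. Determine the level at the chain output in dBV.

Stage 1: 7.3 dBV is 10 dB over -2.7 dBV; at 2:1 that becomes 5 dB over, giving 2.3 dBV.
Stage 2: 24 dB above -21.7 dBV, reduced 2:1 to 12 dB above → -9.7 dBV.

-9.7 dBV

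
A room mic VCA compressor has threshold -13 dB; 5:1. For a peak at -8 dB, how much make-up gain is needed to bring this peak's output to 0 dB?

Overshoot 5 dB → 5/5 = 1 dB after compression, so the compressed level is -13 + 1 = -12 dB.
Make-up = target − compressed = 0 − (-12) = 12 dB.

12 dB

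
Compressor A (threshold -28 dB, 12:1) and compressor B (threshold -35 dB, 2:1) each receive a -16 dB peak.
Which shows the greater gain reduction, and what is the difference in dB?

A: GR = 12 − 12/12 = 11 dB.
B: GR = 19 − 19/2 = 9.5 dB.
Difference: 1.5 dB in favour of A.

A, by 1.5 dB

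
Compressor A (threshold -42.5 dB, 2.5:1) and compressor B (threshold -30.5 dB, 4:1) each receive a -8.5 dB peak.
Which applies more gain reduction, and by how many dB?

A, by 3.9 dB

A: overshoot 34 dB → output overshoot 13.6 dB → GR 20.4 dB.
B: overshoot 22 dB → output overshoot 5.5 dB → GR 16.5 dB.
A applies 3.9 dB more gain reduction.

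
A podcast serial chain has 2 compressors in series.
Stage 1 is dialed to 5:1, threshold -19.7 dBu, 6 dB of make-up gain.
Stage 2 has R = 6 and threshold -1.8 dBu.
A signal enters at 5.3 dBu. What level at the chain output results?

Stage 1: 5.3 dBu is 25 dB over -19.7 dBu; at 5:1 that becomes 5 dB over, giving -14.7 dBu; +6 dB make-up → -8.7 dBu.
Stage 2: -8.7 dBu ≤ -1.8 dBu, so stage 2 doesn't engage; output -8.7 dBu.

-8.7 dBu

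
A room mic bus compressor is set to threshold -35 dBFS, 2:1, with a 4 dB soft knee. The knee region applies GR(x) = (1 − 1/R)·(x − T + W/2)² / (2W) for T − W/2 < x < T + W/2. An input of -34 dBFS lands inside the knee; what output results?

x − T + W/2 = -34 − (-35) + 2 = 3.
GR = (1 − 1/2) × 3² / 8 = 0.5 × 9 / 8 = 0.5625 dB.
Output = -34 − 0.5625 = -34.5625 dBFS.

-34.5625 dBFS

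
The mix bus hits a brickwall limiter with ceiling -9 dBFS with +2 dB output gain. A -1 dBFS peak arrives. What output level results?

At ∞:1, everything above -9 dBFS is held at the ceiling.
Output gain then adds 2 dB: -9 + 2 = -7 dBFS.

-7 dBFS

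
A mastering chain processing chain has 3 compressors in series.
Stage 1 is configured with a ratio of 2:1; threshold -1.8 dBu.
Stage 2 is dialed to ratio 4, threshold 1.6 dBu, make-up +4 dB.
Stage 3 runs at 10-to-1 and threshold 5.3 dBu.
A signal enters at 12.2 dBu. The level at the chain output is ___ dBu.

5.42 dBu

Stage 1: 14 dB above -1.8 dBu, reduced 2:1 to 7 dB above → 5.2 dBu.
Stage 2: 5.2 dBu is 3.6 dB over 1.6 dBu; at 4:1 that becomes 0.9 dB over, giving 2.5 dBu; +4 dB make-up → 6.5 dBu.
Stage 3: overshoot 1.2 dB → 1.2/10 = 0.12 dB → 5.42 dBu.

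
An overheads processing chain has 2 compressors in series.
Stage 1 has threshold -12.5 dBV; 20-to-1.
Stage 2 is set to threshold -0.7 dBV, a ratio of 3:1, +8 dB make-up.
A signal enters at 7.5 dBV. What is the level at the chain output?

Stage 1: 20 dB above -12.5 dBV, reduced 20:1 to 1 dB above → -11.5 dBV.
Stage 2: -11.5 dBV ≤ -0.7 dBV, so stage 2 doesn't engage; make-up brings it to -3.5 dBV.

-3.5 dBV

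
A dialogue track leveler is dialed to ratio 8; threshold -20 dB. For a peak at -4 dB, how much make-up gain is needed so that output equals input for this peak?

14 dB

Overshoot 16 dB → 16/8 = 2 dB after compression, so the compressed level is -20 + 2 = -18 dB.
Make-up = target − compressed = -4 − (-18) = 14 dB.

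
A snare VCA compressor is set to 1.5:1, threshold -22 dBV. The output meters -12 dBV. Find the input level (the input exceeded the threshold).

-7 dBV

The compressed level sits -12 − (-22) = 10 dB over threshold.
Input overshoot = R × output overshoot = 15 dB → input = -22 + 15 = -7 dBV.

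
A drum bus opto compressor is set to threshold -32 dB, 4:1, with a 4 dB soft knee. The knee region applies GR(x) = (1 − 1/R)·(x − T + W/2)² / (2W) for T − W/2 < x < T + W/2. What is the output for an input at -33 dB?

x − T + W/2 = -33 − (-32) + 2 = 1.
GR = (1 − 1/4) × 1² / 8 = 0.75 × 1 / 8 = 0.09375 dB.
Output = -33 − 0.09375 = -33.09375 dB.

-33.09375 dB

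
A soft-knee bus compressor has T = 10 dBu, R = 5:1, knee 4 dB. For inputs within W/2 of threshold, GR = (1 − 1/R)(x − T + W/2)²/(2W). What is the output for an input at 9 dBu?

8.9 dBu

x − T + W/2 = 9 − 10 + 2 = 1.
GR = (1 − 1/5) × 1² / 8 = 0.8 × 1 / 8 = 0.1 dB.
Output = 9 − 0.1 = 8.9 dBu.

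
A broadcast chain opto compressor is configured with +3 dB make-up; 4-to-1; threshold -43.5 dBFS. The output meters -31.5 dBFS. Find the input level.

-7.5 dBFS

Remove make-up: -31.5 − 3 = -34.5 dBFS.
Post-compression overshoot = -34.5 − (-43.5) = 9 dB.
Before 4:1 compression the overshoot was 9 × 4 = 36 dB, so input = -43.5 + 36 = -7.5 dBFS.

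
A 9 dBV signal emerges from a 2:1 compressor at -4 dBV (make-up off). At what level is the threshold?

Let T be the threshold. Output overshoot = (input overshoot)/R, so -4 − T = (9 − T)/2.
2·(-4 − T) = 9 − T → 1·T = -8 − 9 = -17.
T = -17/1 = -17 dBV.

-17 dBV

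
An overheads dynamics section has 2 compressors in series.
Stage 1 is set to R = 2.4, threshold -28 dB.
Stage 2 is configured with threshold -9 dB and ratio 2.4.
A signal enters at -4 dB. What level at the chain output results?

Stage 1: overshoot 24 dB → 24/2.4 = 10 dB → -18 dB.
Stage 2: -18 dB is at or below the -9 dB threshold — no compression; output -18 dB.

-18 dB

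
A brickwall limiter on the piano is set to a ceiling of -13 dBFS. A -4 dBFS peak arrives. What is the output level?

A brickwall limiter is an ∞:1 compressor: any input above the ceiling is clamped to -13 dBFS.

-13 dBFS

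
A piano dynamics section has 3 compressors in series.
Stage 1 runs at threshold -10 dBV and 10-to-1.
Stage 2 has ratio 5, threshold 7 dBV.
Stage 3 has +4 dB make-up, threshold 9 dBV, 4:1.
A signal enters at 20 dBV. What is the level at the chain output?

Stage 1: 20 dBV is 30 dB over -10 dBV; at 10:1 that becomes 3 dB over, giving -7 dBV.
Stage 2: -7 dBV is at or below the 7 dBV threshold — no compression; output -7 dBV.
Stage 3: -7 dBV is at or below the 9 dBV threshold — no compression; make-up brings it to -3 dBV.

-3 dBV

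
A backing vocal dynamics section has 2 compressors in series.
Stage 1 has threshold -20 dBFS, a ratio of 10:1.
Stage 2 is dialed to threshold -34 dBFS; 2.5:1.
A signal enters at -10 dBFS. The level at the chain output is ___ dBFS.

-28 dBFS

Stage 1: -10 dBFS is 10 dB over -20 dBFS; at 10:1 that becomes 1 dB over, giving -19 dBFS.
Stage 2: -19 dBFS is 15 dB over -34 dBFS; at 2.5:1 that becomes 6 dB over, giving -28 dBFS.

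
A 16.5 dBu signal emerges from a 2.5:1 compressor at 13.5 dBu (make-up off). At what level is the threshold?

11.5 dBu

Let T be the threshold. Output overshoot = (input overshoot)/R, so 13.5 − T = (16.5 − T)/2.5.
2.5·(13.5 − T) = 16.5 − T → 1.5·T = 33.75 − 16.5 = 17.25.
T = 17.25/1.5 = 11.5 dBu.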